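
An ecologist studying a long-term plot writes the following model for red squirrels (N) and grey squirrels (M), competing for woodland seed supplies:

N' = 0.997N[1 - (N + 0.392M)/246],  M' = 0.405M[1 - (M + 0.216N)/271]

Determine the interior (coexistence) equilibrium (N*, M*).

Setting both brackets to zero gives the nullclines N + 0.392M = 246 and 0.216N + M = 271.
Substituting M = 271 - 0.216N into the first: N(1 - 0.392·0.216) = 246 - 0.392·271.
So N* = 140/0.915 = 153, and then M* = 271 - 0.216·153 = 238.

N* ≈ 153, M* ≈ 238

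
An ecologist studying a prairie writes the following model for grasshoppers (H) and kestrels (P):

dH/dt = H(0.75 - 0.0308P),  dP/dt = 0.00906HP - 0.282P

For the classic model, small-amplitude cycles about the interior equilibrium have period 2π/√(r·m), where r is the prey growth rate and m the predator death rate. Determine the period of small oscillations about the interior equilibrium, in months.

T ≈ 13.7 months

Here r = 0.75 and m = 0.282, so r·m = 0.211.
ω = √0.211 = 0.46 per month, hence T = 2π/ω ≈ 13.7 months.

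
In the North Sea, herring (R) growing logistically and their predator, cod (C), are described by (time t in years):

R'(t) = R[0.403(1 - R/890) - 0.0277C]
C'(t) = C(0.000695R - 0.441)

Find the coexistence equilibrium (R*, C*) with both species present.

From dC/dt = 0 with C > 0: 0.000695R* = 0.441, so R* = 635.
Substitute into dR/dt = 0: 0.403(1 - 635/890) = 0.0277C*.
The bracket is 0.287, giving C* = 0.116/0.0277 = 4.18.

R* ≈ 635, C* ≈ 4.18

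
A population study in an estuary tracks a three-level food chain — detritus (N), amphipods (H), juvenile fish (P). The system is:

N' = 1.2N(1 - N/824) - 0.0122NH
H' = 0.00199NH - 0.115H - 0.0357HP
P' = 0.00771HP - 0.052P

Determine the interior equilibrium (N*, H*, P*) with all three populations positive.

N* ≈ 767, H* ≈ 6.74, P* ≈ 39.6

From dP/dt = 0: 0.00771H* = 0.052, so H* = 6.74.
From dN/dt = 0: 1.2(1 - N*/824) = 0.0122·6.74, giving N* = 824·(1 - 0.0686) = 767.
From dH/dt = 0: 0.00199·767 - 0.115 = 0.0357P*, so P* = 1.41/0.0357 = 39.6.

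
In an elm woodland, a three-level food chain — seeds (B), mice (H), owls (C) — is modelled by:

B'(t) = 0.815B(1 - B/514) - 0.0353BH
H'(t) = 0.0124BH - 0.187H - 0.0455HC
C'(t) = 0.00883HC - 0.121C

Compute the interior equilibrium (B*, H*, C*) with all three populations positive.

B* ≈ 209, H* ≈ 13.7, C* ≈ 52.8

From dC/dt = 0: 0.00883H* = 0.121, so H* = 13.7.
From dB/dt = 0: 0.815(1 - B*/514) = 0.0353·13.7, giving B* = 514·(1 - 0.594) = 209.
From dH/dt = 0: 0.0124·209 - 0.187 = 0.0455C*, so C* = 2.4/0.0455 = 52.8.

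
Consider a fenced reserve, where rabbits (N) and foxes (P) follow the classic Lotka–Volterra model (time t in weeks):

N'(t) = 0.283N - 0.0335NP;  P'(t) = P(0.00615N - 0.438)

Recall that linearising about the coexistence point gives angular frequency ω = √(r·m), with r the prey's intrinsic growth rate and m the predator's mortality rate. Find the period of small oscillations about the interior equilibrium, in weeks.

Here r = 0.283 and m = 0.438, so r·m = 0.124.
ω = √0.124 = 0.352 per week, hence T = 2π/ω ≈ 17.8 weeks.

T ≈ 17.8 weeks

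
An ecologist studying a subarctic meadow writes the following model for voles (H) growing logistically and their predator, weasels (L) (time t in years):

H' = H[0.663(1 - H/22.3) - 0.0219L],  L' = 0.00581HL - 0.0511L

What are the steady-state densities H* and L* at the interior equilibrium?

H* ≈ 8.8, L* ≈ 18.3

From dL/dt = 0 with L > 0: 0.00581H* = 0.0511, so H* = 8.8.
Substitute into dH/dt = 0: 0.663(1 - 8.8/22.3) = 0.0219L*.
The bracket is 0.606, giving L* = 0.402/0.0219 = 18.3.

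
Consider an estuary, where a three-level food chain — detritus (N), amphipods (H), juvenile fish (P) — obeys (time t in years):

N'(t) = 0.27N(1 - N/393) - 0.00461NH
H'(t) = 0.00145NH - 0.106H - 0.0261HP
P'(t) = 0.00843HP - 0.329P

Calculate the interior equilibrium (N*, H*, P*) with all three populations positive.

From dP/dt = 0: 0.00843H* = 0.329, so H* = 39.
From dN/dt = 0: 0.27(1 - N*/393) = 0.00461·39, giving N* = 393·(1 - 0.666) = 131.
From dH/dt = 0: 0.00145·131 - 0.106 = 0.0261P*, so P* = 0.0841/0.0261 = 3.22.

N* ≈ 131, H* ≈ 39, P* ≈ 3.22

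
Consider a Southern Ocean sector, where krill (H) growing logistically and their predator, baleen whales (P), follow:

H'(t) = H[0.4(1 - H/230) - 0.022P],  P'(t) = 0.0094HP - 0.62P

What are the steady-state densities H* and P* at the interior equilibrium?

H* ≈ 66, P* ≈ 13

From dP/dt = 0 with P > 0: 0.0094H* = 0.62, so H* = 66.
Substitute into dH/dt = 0: 0.4(1 - 66/230) = 0.022P*.
The bracket is 0.713, giving P* = 0.285/0.022 = 13.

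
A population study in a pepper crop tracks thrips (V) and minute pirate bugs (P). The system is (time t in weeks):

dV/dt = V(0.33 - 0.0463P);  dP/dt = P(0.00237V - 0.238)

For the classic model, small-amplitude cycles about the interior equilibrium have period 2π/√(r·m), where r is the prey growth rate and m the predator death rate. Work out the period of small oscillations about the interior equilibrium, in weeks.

Here r = 0.33 and m = 0.238, so r·m = 0.0785.
ω = √0.0785 = 0.28 per week, hence T = 2π/ω ≈ 22.4 weeks.

T ≈ 22.4 weeks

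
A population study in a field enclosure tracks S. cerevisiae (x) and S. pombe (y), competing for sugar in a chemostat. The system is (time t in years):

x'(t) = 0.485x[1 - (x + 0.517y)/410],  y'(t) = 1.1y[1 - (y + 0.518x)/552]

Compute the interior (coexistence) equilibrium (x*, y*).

Setting both brackets to zero gives the nullclines x + 0.517y = 410 and 0.518x + y = 552.
Substituting y = 552 - 0.518x into the first: x(1 - 0.517·0.518) = 410 - 0.517·552.
So x* = 125/0.732 = 170, and then y* = 552 - 0.518·170 = 464.

x* ≈ 170, y* ≈ 464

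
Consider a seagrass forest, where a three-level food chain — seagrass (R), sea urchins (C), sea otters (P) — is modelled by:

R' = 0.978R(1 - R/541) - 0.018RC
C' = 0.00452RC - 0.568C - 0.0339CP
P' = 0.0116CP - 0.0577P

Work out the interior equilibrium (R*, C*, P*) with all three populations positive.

R* ≈ 491, C* ≈ 4.97, P* ≈ 48.8

From dP/dt = 0: 0.0116C* = 0.0577, so C* = 4.97.
From dR/dt = 0: 0.978(1 - R*/541) = 0.018·4.97, giving R* = 541·(1 - 0.0915) = 491.
From dC/dt = 0: 0.00452·491 - 0.568 = 0.0339P*, so P* = 1.65/0.0339 = 48.8.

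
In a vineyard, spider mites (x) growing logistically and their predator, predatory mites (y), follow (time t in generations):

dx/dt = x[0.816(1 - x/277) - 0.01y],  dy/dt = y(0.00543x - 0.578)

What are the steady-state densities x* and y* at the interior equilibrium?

From dy/dt = 0 with y > 0: 0.00543x* = 0.578, so x* = 106.
Substitute into dx/dt = 0: 0.816(1 - 106/277) = 0.01y*.
The bracket is 0.616, giving y* = 0.502/0.01 = 50.2.

x* ≈ 106, y* ≈ 50.2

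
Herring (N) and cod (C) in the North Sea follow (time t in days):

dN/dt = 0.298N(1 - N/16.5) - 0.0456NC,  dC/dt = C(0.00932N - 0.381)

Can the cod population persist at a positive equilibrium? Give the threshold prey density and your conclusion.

Threshold N = 40.9; K < 40.9, so no, the predator goes extinct.

The predator equation gives dC/dt > 0 only when N > 0.381/0.00932 = 40.9.
Without the predator, N → K = 16.5. Since 16.5 < 40.9, the predator cannot invade.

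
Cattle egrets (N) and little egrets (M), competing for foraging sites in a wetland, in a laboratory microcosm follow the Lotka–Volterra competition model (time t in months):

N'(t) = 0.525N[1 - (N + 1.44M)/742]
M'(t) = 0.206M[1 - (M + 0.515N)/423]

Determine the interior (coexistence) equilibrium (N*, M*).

N* ≈ 514, M* ≈ 158

Setting both brackets to zero gives the nullclines N + 1.44M = 742 and 0.515N + M = 423.
Substituting M = 423 - 0.515N into the first: N(1 - 1.44·0.515) = 742 - 1.44·423.
So N* = 133/0.258 = 514, and then M* = 423 - 0.515·514 = 158.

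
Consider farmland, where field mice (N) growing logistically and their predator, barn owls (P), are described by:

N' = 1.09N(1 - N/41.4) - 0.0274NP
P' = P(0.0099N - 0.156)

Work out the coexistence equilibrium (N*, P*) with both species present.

N* ≈ 15.8, P* ≈ 24.6

From dP/dt = 0 with P > 0: 0.0099N* = 0.156, so N* = 15.8.
Substitute into dN/dt = 0: 1.09(1 - 15.8/41.4) = 0.0274P*.
The bracket is 0.619, giving P* = 0.675/0.0274 = 24.6.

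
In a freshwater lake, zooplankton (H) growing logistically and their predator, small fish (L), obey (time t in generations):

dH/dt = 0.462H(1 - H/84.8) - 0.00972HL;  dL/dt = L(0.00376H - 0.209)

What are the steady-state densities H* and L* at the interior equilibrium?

From dL/dt = 0 with L > 0: 0.00376H* = 0.209, so H* = 55.6.
Substitute into dH/dt = 0: 0.462(1 - 55.6/84.8) = 0.00972L*.
The bracket is 0.345, giving L* = 0.159/0.00972 = 16.4.

H* ≈ 55.6, L* ≈ 16.4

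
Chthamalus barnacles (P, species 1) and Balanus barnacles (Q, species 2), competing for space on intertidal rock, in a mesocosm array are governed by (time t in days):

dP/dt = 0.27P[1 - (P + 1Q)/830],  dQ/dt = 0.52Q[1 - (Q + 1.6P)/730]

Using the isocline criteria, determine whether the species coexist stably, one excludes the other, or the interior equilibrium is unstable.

species 1 excludes species 2

Compare the nullcline intercepts: K1/α12 = 830/1 = 830 > K2 = 730; K2/α21 = 730/1.6 = 456 < K1 = 830.
Since the inequalities point opposite ways, species 1 can invade but species 2 cannot.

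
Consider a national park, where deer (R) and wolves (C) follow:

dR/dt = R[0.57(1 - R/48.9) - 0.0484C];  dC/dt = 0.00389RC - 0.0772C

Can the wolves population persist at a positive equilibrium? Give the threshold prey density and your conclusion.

The predator equation gives dC/dt > 0 only when R > 0.0772/0.00389 = 19.8.
Without the predator, R → K = 48.9. Since 48.9 > 19.8, the predator can invade and persist.

Threshold R = 19.8; K > 19.8, so yes, the predator persists.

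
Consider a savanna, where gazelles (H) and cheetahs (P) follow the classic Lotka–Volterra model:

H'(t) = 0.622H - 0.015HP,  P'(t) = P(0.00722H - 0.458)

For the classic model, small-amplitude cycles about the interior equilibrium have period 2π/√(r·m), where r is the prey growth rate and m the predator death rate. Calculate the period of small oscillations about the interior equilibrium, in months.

T ≈ 11.8 months

Here r = 0.622 and m = 0.458, so r·m = 0.285.
ω = √0.285 = 0.534 per month, hence T = 2π/ω ≈ 11.8 months.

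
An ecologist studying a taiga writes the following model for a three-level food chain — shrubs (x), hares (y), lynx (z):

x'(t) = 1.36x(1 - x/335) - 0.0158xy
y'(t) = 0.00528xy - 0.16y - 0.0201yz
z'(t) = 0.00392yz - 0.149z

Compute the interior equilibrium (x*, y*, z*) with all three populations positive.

x* ≈ 187, y* ≈ 38, z* ≈ 41.2

From dz/dt = 0: 0.00392y* = 0.149, so y* = 38.
From dx/dt = 0: 1.36(1 - x*/335) = 0.0158·38, giving x* = 335·(1 - 0.442) = 187.
From dy/dt = 0: 0.00528·187 - 0.16 = 0.0201z*, so z* = 0.828/0.0201 = 41.2.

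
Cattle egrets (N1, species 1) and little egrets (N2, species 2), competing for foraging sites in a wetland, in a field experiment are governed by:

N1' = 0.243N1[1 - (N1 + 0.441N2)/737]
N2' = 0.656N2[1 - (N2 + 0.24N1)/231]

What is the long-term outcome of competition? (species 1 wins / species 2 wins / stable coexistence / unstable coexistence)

Compare the nullcline intercepts: K1/α12 = 737/0.441 = 1670 > K2 = 231; K2/α21 = 231/0.24 = 962 > K1 = 737.
Since both inequalities hold, each species can invade when rare, so the interior equilibrium is stable.

stable coexistence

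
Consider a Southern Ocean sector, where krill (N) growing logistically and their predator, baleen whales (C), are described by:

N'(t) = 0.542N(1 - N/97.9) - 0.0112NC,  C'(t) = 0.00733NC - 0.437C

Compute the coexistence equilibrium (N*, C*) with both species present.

N* ≈ 59.6, C* ≈ 18.9

From dC/dt = 0 with C > 0: 0.00733N* = 0.437, so N* = 59.6.
Substitute into dN/dt = 0: 0.542(1 - 59.6/97.9) = 0.0112C*.
The bracket is 0.391, giving C* = 0.212/0.0112 = 18.9.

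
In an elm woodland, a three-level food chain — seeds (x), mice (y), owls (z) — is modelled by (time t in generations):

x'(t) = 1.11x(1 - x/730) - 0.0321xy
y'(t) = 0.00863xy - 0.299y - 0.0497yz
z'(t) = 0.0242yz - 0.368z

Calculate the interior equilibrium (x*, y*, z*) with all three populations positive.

From dz/dt = 0: 0.0242y* = 0.368, so y* = 15.2.
From dx/dt = 0: 1.11(1 - x*/730) = 0.0321·15.2, giving x* = 730·(1 - 0.44) = 409.
From dy/dt = 0: 0.00863·409 - 0.299 = 0.0497z*, so z* = 3.23/0.0497 = 65.

x* ≈ 409, y* ≈ 15.2, z* ≈ 65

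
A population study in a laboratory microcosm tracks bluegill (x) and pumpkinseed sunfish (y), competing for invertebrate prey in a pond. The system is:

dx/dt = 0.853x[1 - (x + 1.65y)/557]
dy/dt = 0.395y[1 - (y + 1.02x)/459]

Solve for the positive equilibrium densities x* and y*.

x* ≈ 293, y* ≈ 160

Setting both brackets to zero gives the nullclines x + 1.65y = 557 and 1.02x + y = 459.
Substituting y = 459 - 1.02x into the first: x(1 - 1.65·1.02) = 557 - 1.65·459.
So x* = -200/-0.683 = 293, and then y* = 459 - 1.02·293 = 160.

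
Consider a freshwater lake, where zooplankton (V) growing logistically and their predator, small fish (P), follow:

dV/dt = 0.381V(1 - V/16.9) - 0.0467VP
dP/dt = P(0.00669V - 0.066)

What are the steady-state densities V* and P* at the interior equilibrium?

V* ≈ 9.87, P* ≈ 3.4

From dP/dt = 0 with P > 0: 0.00669V* = 0.066, so V* = 9.87.
Substitute into dV/dt = 0: 0.381(1 - 9.87/16.9) = 0.0467P*.
The bracket is 0.416, giving P* = 0.159/0.0467 = 3.4.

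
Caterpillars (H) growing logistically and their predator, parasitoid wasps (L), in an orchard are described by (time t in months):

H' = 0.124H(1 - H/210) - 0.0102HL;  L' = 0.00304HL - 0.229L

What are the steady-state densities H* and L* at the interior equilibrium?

From dL/dt = 0 with L > 0: 0.00304H* = 0.229, so H* = 75.3.
Substitute into dH/dt = 0: 0.124(1 - 75.3/210) = 0.0102L*.
The bracket is 0.641, giving L* = 0.0795/0.0102 = 7.8.

H* ≈ 75.3, L* ≈ 7.8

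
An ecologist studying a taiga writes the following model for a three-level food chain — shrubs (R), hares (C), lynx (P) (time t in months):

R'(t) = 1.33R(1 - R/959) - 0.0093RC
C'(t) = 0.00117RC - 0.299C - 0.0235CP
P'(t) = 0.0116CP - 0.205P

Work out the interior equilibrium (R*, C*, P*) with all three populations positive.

From dP/dt = 0: 0.0116C* = 0.205, so C* = 17.7.
From dR/dt = 0: 1.33(1 - R*/959) = 0.0093·17.7, giving R* = 959·(1 - 0.124) = 840.
From dC/dt = 0: 0.00117·840 - 0.299 = 0.0235P*, so P* = 0.684/0.0235 = 29.1.

R* ≈ 840, C* ≈ 17.7, P* ≈ 29.1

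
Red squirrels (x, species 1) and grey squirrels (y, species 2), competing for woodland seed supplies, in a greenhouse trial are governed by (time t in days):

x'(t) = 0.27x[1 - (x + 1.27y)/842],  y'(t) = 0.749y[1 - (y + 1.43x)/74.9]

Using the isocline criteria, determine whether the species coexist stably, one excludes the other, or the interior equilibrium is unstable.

species 1 excludes species 2

Compare the nullcline intercepts: K1/α12 = 842/1.27 = 663 > K2 = 74.9; K2/α21 = 74.9/1.43 = 52.4 < K1 = 842.
Since the inequalities point opposite ways, species 1 can invade but species 2 cannot.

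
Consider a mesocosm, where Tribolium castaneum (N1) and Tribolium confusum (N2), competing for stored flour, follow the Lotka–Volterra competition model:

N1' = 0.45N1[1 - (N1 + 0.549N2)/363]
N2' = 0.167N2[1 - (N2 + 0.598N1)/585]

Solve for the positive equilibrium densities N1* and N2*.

Setting both brackets to zero gives the nullclines N1 + 0.549N2 = 363 and 0.598N1 + N2 = 585.
Substituting N2 = 585 - 0.598N1 into the first: N1(1 - 0.549·0.598) = 363 - 0.549·585.
So N1* = 41.8/0.672 = 62.3, and then N2* = 585 - 0.598·62.3 = 548.

N1* ≈ 62.3, N2* ≈ 548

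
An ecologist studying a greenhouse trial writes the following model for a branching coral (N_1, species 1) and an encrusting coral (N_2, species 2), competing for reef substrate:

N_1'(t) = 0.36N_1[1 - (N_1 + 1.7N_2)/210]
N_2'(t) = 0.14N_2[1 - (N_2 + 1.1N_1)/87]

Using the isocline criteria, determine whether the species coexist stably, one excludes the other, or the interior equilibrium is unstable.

Compare the nullcline intercepts: K1/α12 = 210/1.7 = 124 > K2 = 87; K2/α21 = 87/1.1 = 79.1 < K1 = 210.
Since the inequalities point opposite ways, species 1 can invade but species 2 cannot.

species 1 excludes species 2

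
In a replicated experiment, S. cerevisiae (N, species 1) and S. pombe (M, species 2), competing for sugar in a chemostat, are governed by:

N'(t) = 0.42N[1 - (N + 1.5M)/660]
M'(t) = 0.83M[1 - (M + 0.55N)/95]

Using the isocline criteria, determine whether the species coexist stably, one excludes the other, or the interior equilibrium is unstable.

Compare the nullcline intercepts: K1/α12 = 660/1.5 = 440 > K2 = 95; K2/α21 = 95/0.55 = 173 < K1 = 660.
Since the inequalities point opposite ways, species 1 can invade but species 2 cannot.

species 1 excludes species 2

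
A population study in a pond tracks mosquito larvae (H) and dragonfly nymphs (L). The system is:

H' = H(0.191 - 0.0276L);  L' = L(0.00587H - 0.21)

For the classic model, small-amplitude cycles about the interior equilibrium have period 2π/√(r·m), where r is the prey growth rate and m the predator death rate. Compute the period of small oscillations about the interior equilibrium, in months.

Here r = 0.191 and m = 0.21, so r·m = 0.0401.
ω = √0.0401 = 0.2 per month, hence T = 2π/ω ≈ 31.4 months.

T ≈ 31.4 months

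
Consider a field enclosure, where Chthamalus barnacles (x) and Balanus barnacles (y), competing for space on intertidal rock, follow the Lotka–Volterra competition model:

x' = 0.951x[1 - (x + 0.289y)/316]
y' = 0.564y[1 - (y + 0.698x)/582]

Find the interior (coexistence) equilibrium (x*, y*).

Setting both brackets to zero gives the nullclines x + 0.289y = 316 and 0.698x + y = 582.
Substituting y = 582 - 0.698x into the first: x(1 - 0.289·0.698) = 316 - 0.289·582.
So x* = 148/0.798 = 185, and then y* = 582 - 0.698·185 = 453.

x* ≈ 185, y* ≈ 453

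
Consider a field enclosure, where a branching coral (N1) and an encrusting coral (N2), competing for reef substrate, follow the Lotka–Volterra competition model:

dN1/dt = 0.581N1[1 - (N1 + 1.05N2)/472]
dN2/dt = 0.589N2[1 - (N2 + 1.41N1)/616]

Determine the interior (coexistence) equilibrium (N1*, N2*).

N1* ≈ 364, N2* ≈ 103

Setting both brackets to zero gives the nullclines N1 + 1.05N2 = 472 and 1.41N1 + N2 = 616.
Substituting N2 = 616 - 1.41N1 into the first: N1(1 - 1.05·1.41) = 472 - 1.05·616.
So N1* = -175/-0.48 = 364, and then N2* = 616 - 1.41·364 = 103.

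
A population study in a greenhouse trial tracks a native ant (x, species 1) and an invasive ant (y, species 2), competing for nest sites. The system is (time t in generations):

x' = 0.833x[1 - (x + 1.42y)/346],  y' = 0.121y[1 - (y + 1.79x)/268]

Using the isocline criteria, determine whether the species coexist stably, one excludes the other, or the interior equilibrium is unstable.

unstable coexistence (outcome depends on initial conditions)

Compare the nullcline intercepts: K1/α12 = 346/1.42 = 244 < K2 = 268; K2/α21 = 268/1.79 = 150 < K1 = 346.
Since both are reversed, neither can invade when rare; the interior point is a saddle.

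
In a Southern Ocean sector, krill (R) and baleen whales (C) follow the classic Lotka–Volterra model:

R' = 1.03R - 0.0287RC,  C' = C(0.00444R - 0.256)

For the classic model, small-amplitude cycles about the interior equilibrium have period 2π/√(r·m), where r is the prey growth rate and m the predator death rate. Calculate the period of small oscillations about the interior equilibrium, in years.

Here r = 1.03 and m = 0.256, so r·m = 0.264.
ω = √0.264 = 0.513 per year, hence T = 2π/ω ≈ 12.2 years.

T ≈ 12.2 years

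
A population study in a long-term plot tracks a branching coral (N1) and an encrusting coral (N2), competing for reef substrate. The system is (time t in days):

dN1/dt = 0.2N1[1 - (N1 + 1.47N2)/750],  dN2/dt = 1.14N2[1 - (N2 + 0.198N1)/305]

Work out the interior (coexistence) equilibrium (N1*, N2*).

N1* ≈ 425, N2* ≈ 221

Setting both brackets to zero gives the nullclines N1 + 1.47N2 = 750 and 0.198N1 + N2 = 305.
Substituting N2 = 305 - 0.198N1 into the first: N1(1 - 1.47·0.198) = 750 - 1.47·305.
So N1* = 302/0.709 = 425, and then N2* = 305 - 0.198·425 = 221.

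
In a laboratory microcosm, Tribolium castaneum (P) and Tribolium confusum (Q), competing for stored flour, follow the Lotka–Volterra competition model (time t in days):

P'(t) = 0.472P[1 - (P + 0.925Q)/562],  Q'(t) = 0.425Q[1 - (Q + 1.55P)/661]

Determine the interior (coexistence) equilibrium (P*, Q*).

Setting both brackets to zero gives the nullclines P + 0.925Q = 562 and 1.55P + Q = 661.
Substituting Q = 661 - 1.55P into the first: P(1 - 0.925·1.55) = 562 - 0.925·661.
So P* = -49.4/-0.434 = 114, and then Q* = 661 - 1.55·114 = 484.

P* ≈ 114, Q* ≈ 484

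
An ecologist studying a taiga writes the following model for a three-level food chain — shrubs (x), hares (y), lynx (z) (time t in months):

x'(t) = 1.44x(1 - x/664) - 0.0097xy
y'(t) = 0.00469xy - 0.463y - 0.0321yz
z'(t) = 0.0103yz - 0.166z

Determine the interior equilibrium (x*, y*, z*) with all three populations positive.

x* ≈ 592, y* ≈ 16.1, z* ≈ 72.1

From dz/dt = 0: 0.0103y* = 0.166, so y* = 16.1.
From dx/dt = 0: 1.44(1 - x*/664) = 0.0097·16.1, giving x* = 664·(1 - 0.109) = 592.
From dy/dt = 0: 0.00469·592 - 0.463 = 0.0321z*, so z* = 2.31/0.0321 = 72.1.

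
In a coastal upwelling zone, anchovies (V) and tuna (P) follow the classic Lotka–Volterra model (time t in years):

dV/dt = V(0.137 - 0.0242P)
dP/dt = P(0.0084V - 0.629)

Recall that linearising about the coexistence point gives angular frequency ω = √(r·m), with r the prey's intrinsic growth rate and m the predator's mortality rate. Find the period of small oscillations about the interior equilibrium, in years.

T ≈ 21.4 years

Here r = 0.137 and m = 0.629, so r·m = 0.0862.
ω = √0.0862 = 0.294 per year, hence T = 2π/ω ≈ 21.4 years.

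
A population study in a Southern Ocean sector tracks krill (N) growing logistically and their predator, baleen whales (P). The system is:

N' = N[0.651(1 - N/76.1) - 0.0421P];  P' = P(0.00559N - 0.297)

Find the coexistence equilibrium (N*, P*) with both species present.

From dP/dt = 0 with P > 0: 0.00559N* = 0.297, so N* = 53.1.
Substitute into dN/dt = 0: 0.651(1 - 53.1/76.1) = 0.0421P*.
The bracket is 0.302, giving P* = 0.196/0.0421 = 4.67.

N* ≈ 53.1, P* ≈ 4.67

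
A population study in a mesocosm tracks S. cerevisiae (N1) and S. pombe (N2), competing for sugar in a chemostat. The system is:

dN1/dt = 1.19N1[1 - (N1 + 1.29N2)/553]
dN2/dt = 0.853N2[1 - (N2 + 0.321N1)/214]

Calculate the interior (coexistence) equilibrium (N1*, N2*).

N1* ≈ 473, N2* ≈ 62.3

Setting both brackets to zero gives the nullclines N1 + 1.29N2 = 553 and 0.321N1 + N2 = 214.
Substituting N2 = 214 - 0.321N1 into the first: N1(1 - 1.29·0.321) = 553 - 1.29·214.
So N1* = 277/0.586 = 473, and then N2* = 214 - 0.321·473 = 62.3.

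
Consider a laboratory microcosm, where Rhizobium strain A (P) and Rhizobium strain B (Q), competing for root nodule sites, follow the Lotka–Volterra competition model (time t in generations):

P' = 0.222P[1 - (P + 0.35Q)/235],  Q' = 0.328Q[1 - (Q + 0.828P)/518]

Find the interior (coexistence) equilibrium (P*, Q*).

Setting both brackets to zero gives the nullclines P + 0.35Q = 235 and 0.828P + Q = 518.
Substituting Q = 518 - 0.828P into the first: P(1 - 0.35·0.828) = 235 - 0.35·518.
So P* = 53.7/0.71 = 75.6, and then Q* = 518 - 0.828·75.6 = 455.

P* ≈ 75.6, Q* ≈ 455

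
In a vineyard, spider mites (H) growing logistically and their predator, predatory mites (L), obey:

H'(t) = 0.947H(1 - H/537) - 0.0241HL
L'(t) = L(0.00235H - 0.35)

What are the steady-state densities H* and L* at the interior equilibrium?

H* ≈ 149, L* ≈ 28.4

From dL/dt = 0 with L > 0: 0.00235H* = 0.35, so H* = 149.
Substitute into dH/dt = 0: 0.947(1 - 149/537) = 0.0241L*.
The bracket is 0.723, giving L* = 0.684/0.0241 = 28.4.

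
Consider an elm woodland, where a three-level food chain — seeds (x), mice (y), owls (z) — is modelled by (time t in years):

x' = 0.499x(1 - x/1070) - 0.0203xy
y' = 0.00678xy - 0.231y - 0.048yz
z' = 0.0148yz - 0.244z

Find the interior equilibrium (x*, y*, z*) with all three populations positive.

From dz/dt = 0: 0.0148y* = 0.244, so y* = 16.5.
From dx/dt = 0: 0.499(1 - x*/1070) = 0.0203·16.5, giving x* = 1070·(1 - 0.671) = 352.
From dy/dt = 0: 0.00678·352 - 0.231 = 0.048z*, so z* = 2.16/0.048 = 45.

x* ≈ 352, y* ≈ 16.5, z* ≈ 45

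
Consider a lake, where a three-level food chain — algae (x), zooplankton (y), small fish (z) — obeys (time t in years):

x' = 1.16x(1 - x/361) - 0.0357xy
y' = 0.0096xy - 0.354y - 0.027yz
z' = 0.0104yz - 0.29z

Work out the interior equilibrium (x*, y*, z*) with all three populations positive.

From dz/dt = 0: 0.0104y* = 0.29, so y* = 27.9.
From dx/dt = 0: 1.16(1 - x*/361) = 0.0357·27.9, giving x* = 361·(1 - 0.858) = 51.2.
From dy/dt = 0: 0.0096·51.2 - 0.354 = 0.027z*, so z* = 0.138/0.027 = 5.09.

x* ≈ 51.2, y* ≈ 27.9, z* ≈ 5.09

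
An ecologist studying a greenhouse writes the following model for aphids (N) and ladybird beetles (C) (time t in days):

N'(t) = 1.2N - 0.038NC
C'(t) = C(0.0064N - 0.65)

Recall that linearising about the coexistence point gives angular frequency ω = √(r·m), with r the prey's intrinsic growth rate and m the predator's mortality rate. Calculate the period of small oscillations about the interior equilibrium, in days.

Here r = 1.2 and m = 0.65, so r·m = 0.78.
ω = √0.78 = 0.883 per day, hence T = 2π/ω ≈ 7.11 days.

T ≈ 7.11 days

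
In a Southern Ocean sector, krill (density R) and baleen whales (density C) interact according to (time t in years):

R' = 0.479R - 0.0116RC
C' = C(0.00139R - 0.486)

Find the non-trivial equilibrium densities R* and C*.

R* ≈ 350, C* ≈ 41.3

Set dC/dt = 0 with C > 0: 0.00139R - 0.486 = 0, so R* = 0.486/0.00139 = 350.
Set dR/dt = 0 with R > 0: 0.479 - 0.0116C = 0, so C* = 0.479/0.0116 = 41.3.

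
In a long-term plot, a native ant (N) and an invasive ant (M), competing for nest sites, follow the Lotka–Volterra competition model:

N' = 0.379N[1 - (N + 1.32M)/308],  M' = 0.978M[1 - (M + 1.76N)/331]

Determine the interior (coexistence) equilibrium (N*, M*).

N* ≈ 97.4, M* ≈ 160

Setting both brackets to zero gives the nullclines N + 1.32M = 308 and 1.76N + M = 331.
Substituting M = 331 - 1.76N into the first: N(1 - 1.32·1.76) = 308 - 1.32·331.
So N* = -129/-1.32 = 97.4, and then M* = 331 - 1.76·97.4 = 160.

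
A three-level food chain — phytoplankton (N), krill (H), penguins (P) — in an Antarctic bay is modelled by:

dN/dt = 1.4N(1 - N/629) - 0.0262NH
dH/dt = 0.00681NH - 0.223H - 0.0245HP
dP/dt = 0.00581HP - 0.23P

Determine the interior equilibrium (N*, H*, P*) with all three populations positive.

N* ≈ 163, H* ≈ 39.6, P* ≈ 36.2

From dP/dt = 0: 0.00581H* = 0.23, so H* = 39.6.
From dN/dt = 0: 1.4(1 - N*/629) = 0.0262·39.6, giving N* = 629·(1 - 0.741) = 163.
From dH/dt = 0: 0.00681·163 - 0.223 = 0.0245P*, so P* = 0.887/0.0245 = 36.2.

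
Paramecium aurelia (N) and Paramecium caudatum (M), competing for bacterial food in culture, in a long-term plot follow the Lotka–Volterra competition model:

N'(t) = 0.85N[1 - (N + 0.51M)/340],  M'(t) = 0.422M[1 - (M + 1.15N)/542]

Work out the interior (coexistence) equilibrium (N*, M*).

N* ≈ 154, M* ≈ 365

Setting both brackets to zero gives the nullclines N + 0.51M = 340 and 1.15N + M = 542.
Substituting M = 542 - 1.15N into the first: N(1 - 0.51·1.15) = 340 - 0.51·542.
So N* = 63.6/0.414 = 154, and then M* = 542 - 1.15·154 = 365.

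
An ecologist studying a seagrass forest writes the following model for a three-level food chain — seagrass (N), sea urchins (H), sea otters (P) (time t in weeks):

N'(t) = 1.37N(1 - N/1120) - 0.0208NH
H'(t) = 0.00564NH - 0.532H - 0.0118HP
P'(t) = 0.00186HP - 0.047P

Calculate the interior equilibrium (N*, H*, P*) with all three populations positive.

From dP/dt = 0: 0.00186H* = 0.047, so H* = 25.3.
From dN/dt = 0: 1.37(1 - N*/1120) = 0.0208·25.3, giving N* = 1120·(1 - 0.384) = 690.
From dH/dt = 0: 0.00564·690 - 0.532 = 0.0118P*, so P* = 3.36/0.0118 = 285.

N* ≈ 690, H* ≈ 25.3, P* ≈ 285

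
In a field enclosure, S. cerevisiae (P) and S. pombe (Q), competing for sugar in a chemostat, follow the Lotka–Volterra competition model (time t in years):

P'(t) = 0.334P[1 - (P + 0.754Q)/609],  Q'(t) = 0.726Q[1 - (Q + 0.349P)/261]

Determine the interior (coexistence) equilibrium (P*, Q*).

P* ≈ 559, Q* ≈ 65.8

Setting both brackets to zero gives the nullclines P + 0.754Q = 609 and 0.349P + Q = 261.
Substituting Q = 261 - 0.349P into the first: P(1 - 0.754·0.349) = 609 - 0.754·261.
So P* = 412/0.737 = 559, and then Q* = 261 - 0.349·559 = 65.8.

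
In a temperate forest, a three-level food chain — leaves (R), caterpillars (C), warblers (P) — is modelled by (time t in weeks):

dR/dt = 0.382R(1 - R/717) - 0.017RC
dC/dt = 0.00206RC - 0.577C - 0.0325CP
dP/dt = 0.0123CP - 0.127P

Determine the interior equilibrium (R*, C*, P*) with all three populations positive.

From dP/dt = 0: 0.0123C* = 0.127, so C* = 10.3.
From dR/dt = 0: 0.382(1 - R*/717) = 0.017·10.3, giving R* = 717·(1 - 0.459) = 388.
From dC/dt = 0: 0.00206·388 - 0.577 = 0.0325P*, so P* = 0.221/0.0325 = 6.81.

R* ≈ 388, C* ≈ 10.3, P* ≈ 6.81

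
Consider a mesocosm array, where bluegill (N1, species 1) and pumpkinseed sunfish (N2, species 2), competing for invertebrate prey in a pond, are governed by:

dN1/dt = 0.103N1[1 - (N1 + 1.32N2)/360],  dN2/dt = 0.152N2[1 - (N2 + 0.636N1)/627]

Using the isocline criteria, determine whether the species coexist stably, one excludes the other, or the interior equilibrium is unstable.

Compare the nullcline intercepts: K1/α12 = 360/1.32 = 273 < K2 = 627; K2/α21 = 627/0.636 = 986 > K1 = 360.
Since the inequalities point opposite ways, species 2 can invade but species 1 cannot.

species 2 excludes species 1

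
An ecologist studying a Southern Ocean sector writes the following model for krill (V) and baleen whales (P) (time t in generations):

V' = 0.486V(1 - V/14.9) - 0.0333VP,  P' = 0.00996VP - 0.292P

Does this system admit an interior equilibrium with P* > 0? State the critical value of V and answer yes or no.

Threshold V = 29.3; K < 29.3, so no, the predator goes extinct.

The predator equation gives dP/dt > 0 only when V > 0.292/0.00996 = 29.3.
Without the predator, V → K = 14.9. Since 14.9 < 29.3, the predator cannot invade.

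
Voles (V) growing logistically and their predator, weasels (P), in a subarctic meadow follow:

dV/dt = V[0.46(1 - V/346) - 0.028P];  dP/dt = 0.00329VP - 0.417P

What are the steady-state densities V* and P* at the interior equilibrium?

V* ≈ 127, P* ≈ 10.4

From dP/dt = 0 with P > 0: 0.00329V* = 0.417, so V* = 127.
Substitute into dV/dt = 0: 0.46(1 - 127/346) = 0.028P*.
The bracket is 0.634, giving P* = 0.291/0.028 = 10.4.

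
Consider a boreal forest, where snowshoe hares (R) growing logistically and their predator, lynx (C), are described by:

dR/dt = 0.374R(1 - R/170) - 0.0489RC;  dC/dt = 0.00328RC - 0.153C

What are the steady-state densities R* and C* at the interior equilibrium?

R* ≈ 46.6, C* ≈ 5.55

From dC/dt = 0 with C > 0: 0.00328R* = 0.153, so R* = 46.6.
Substitute into dR/dt = 0: 0.374(1 - 46.6/170) = 0.0489C*.
The bracket is 0.726, giving C* = 0.271/0.0489 = 5.55.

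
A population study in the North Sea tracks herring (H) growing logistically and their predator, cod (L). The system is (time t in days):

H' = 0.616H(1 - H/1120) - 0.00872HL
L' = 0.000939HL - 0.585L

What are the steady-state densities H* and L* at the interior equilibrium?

H* ≈ 623, L* ≈ 31.3

From dL/dt = 0 with L > 0: 0.000939H* = 0.585, so H* = 623.
Substitute into dH/dt = 0: 0.616(1 - 623/1120) = 0.00872L*.
The bracket is 0.444, giving L* = 0.273/0.00872 = 31.3.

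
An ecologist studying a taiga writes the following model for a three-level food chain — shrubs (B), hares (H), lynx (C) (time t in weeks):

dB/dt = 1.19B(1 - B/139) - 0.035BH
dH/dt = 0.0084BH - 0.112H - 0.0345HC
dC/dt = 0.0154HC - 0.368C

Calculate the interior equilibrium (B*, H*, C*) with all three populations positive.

From dC/dt = 0: 0.0154H* = 0.368, so H* = 23.9.
From dB/dt = 0: 1.19(1 - B*/139) = 0.035·23.9, giving B* = 139·(1 - 0.703) = 41.3.
From dH/dt = 0: 0.0084·41.3 - 0.112 = 0.0345C*, so C* = 0.235/0.0345 = 6.81.

B* ≈ 41.3, H* ≈ 23.9, C* ≈ 6.81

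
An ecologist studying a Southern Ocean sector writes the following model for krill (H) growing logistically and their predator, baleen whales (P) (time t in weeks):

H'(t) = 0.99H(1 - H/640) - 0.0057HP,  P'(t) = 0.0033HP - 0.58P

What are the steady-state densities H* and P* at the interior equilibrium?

H* ≈ 176, P* ≈ 126

From dP/dt = 0 with P > 0: 0.0033H* = 0.58, so H* = 176.
Substitute into dH/dt = 0: 0.99(1 - 176/640) = 0.0057P*.
The bracket is 0.725, giving P* = 0.718/0.0057 = 126.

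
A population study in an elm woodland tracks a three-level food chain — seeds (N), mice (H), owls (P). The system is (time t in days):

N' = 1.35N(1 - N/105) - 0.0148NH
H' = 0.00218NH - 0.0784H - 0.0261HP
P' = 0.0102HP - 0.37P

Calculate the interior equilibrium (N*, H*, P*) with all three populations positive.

N* ≈ 63.2, H* ≈ 36.3, P* ≈ 2.28

From dP/dt = 0: 0.0102H* = 0.37, so H* = 36.3.
From dN/dt = 0: 1.35(1 - N*/105) = 0.0148·36.3, giving N* = 105·(1 - 0.398) = 63.2.
From dH/dt = 0: 0.00218·63.2 - 0.0784 = 0.0261P*, so P* = 0.0595/0.0261 = 2.28.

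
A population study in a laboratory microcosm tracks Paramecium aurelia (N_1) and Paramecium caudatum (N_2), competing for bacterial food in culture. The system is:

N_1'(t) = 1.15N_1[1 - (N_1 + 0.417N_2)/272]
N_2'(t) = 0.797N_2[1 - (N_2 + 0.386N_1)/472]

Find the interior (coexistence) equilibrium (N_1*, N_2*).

N_1* ≈ 89.6, N_2* ≈ 437

Setting both brackets to zero gives the nullclines N_1 + 0.417N_2 = 272 and 0.386N_1 + N_2 = 472.
Substituting N_2 = 472 - 0.386N_1 into the first: N_1(1 - 0.417·0.386) = 272 - 0.417·472.
So N_1* = 75.2/0.839 = 89.6, and then N_2* = 472 - 0.386·89.6 = 437.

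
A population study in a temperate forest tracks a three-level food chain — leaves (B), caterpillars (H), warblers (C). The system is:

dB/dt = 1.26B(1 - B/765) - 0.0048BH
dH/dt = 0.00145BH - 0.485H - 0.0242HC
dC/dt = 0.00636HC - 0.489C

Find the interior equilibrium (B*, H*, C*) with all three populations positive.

From dC/dt = 0: 0.00636H* = 0.489, so H* = 76.9.
From dB/dt = 0: 1.26(1 - B*/765) = 0.0048·76.9, giving B* = 765·(1 - 0.293) = 541.
From dH/dt = 0: 0.00145·541 - 0.485 = 0.0242C*, so C* = 0.299/0.0242 = 12.4.

B* ≈ 541, H* ≈ 76.9, C* ≈ 12.4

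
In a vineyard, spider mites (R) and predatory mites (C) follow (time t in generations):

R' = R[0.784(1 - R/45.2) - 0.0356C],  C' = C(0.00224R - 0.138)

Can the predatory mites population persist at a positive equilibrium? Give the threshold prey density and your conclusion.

The predator equation gives dC/dt > 0 only when R > 0.138/0.00224 = 61.6.
Without the predator, R → K = 45.2. Since 45.2 < 61.6, the predator cannot invade.

Threshold R = 61.6; K < 61.6, so no, the predator goes extinct.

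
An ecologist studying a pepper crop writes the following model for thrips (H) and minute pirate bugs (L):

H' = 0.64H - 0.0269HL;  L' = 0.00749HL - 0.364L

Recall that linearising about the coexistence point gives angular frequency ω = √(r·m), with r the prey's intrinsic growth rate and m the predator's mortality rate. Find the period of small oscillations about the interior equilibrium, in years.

Here r = 0.64 and m = 0.364, so r·m = 0.233.
ω = √0.233 = 0.483 per year, hence T = 2π/ω ≈ 13 years.

T ≈ 13 years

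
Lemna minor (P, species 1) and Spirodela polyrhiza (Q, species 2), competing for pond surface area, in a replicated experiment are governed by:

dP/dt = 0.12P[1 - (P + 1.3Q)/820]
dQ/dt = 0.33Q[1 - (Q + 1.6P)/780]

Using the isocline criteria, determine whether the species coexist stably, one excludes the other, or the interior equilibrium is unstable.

unstable coexistence (outcome depends on initial conditions)

Compare the nullcline intercepts: K1/α12 = 820/1.3 = 631 < K2 = 780; K2/α21 = 780/1.6 = 488 < K1 = 820.
Since both are reversed, neither can invade when rare; the interior point is a saddle.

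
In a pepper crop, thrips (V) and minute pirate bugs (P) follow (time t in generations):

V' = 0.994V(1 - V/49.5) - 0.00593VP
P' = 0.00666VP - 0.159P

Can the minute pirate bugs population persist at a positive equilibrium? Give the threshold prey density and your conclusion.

Threshold V = 23.9; K > 23.9, so yes, the predator persists.

The predator equation gives dP/dt > 0 only when V > 0.159/0.00666 = 23.9.
Without the predator, V → K = 49.5. Since 49.5 > 23.9, the predator can invade and persist.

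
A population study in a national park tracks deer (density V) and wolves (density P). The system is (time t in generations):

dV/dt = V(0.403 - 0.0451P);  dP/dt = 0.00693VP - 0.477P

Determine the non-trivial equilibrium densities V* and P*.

Set dP/dt = 0 with P > 0: 0.00693V - 0.477 = 0, so V* = 0.477/0.00693 = 68.8.
Set dV/dt = 0 with V > 0: 0.403 - 0.0451P = 0, so P* = 0.403/0.0451 = 8.94.

V* ≈ 68.8, P* ≈ 8.94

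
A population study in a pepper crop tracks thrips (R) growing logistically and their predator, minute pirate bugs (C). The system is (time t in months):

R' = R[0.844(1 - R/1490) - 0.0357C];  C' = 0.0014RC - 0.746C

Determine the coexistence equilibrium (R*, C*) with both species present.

From dC/dt = 0 with C > 0: 0.0014R* = 0.746, so R* = 533.
Substitute into dR/dt = 0: 0.844(1 - 533/1490) = 0.0357C*.
The bracket is 0.642, giving C* = 0.542/0.0357 = 15.2.

R* ≈ 533, C* ≈ 15.2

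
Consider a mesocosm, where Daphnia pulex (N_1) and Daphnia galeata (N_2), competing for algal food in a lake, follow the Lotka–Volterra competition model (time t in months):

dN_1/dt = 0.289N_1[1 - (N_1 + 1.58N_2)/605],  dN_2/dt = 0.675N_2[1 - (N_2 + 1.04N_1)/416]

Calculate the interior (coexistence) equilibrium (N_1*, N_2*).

N_1* ≈ 81.3, N_2* ≈ 331

Setting both brackets to zero gives the nullclines N_1 + 1.58N_2 = 605 and 1.04N_1 + N_2 = 416.
Substituting N_2 = 416 - 1.04N_1 into the first: N_1(1 - 1.58·1.04) = 605 - 1.58·416.
So N_1* = -52.3/-0.643 = 81.3, and then N_2* = 416 - 1.04·81.3 = 331.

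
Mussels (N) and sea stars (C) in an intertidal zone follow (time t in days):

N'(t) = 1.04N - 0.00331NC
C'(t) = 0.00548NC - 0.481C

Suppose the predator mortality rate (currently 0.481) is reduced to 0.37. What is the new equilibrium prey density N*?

At the interior fixed point, setting dC/dt = 0 with C > 0 fixes N* = (predator death rate)/(NC coefficient) — independent of the other coefficients.
With the change, N* = 0.37/0.00548 = 67.5; it falls from 87.8.

N* ≈ 67.5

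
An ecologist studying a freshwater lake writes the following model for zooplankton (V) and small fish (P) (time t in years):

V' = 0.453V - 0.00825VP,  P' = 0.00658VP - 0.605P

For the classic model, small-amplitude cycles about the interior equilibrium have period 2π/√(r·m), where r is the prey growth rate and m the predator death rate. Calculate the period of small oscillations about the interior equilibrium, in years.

Here r = 0.453 and m = 0.605, so r·m = 0.274.
ω = √0.274 = 0.524 per year, hence T = 2π/ω ≈ 12 years.

T ≈ 12 years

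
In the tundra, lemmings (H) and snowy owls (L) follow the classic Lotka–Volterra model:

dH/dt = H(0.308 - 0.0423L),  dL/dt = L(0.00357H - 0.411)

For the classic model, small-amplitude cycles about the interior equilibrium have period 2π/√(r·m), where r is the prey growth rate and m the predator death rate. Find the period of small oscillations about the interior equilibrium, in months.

T ≈ 17.7 months

Here r = 0.308 and m = 0.411, so r·m = 0.127.
ω = √0.127 = 0.356 per month, hence T = 2π/ω ≈ 17.7 months.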